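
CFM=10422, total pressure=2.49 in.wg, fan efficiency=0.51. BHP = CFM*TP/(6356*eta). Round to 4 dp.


BHP = 10422 * 2.49 / (6356 * 0.51) = 8.0056 hp

8.0056 hp


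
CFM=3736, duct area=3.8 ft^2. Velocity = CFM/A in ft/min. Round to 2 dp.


V = 3736 / 3.8 = 983.16 ft/min

983.16 ft/min


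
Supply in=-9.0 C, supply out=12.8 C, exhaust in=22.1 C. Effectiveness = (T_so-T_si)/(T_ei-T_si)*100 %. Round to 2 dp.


eff = (12.8-(-9.0))/(22.1-(-9.0))*100 = 70.10 %

70.10 %


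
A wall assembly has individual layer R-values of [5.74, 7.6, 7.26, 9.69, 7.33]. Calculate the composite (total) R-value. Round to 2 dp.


R_total = 5.74 + 7.6 + 7.26 + 9.69 + 7.33 = 37.62

37.62


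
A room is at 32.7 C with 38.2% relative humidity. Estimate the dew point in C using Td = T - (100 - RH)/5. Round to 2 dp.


Td = 32.7 - (100-38.2)/5 = 20.34 C

20.34 C


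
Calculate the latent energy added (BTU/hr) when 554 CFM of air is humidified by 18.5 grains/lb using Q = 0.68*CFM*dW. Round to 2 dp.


Q = 0.68 * 554 * 18.5 = 6969.32 BTU/hr

6969.32 BTU/hr


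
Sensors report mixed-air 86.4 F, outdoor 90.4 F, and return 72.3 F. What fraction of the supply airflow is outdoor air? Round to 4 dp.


frac = (86.4 - 72.3) / (90.4 - 72.3) = 0.7790

0.7790


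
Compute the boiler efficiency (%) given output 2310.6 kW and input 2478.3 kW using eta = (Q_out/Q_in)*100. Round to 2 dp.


eta = (2310.6/2478.3)*100 = 93.23 %

93.23 %


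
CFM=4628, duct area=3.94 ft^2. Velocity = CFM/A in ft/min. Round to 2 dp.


V = 4628 / 3.94 = 1174.62 ft/min

1174.62 ft/min


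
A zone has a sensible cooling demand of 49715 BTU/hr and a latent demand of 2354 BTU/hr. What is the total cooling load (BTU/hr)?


Qt = 49715 + 2354 = 52069 BTU/hr

52069 BTU/hr


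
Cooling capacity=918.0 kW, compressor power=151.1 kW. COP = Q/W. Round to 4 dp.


COP = 918.0 / 151.1 = 6.0754

6.0754


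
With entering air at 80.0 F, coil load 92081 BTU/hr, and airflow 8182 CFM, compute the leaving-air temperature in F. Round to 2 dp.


dT = 92081/(1.08*8182) = 10.4205
T_leave = 80.0 - 10.4205 = 69.58 F

69.58 F


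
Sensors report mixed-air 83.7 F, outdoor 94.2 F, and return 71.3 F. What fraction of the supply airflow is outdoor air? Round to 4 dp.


frac = (83.7 - 71.3) / (94.2 - 71.3) = 0.5415

0.5415


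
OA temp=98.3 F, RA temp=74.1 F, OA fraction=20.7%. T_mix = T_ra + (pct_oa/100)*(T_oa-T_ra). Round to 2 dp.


T_mix = 74.1 + (20.7/100)*(98.3-74.1) = 79.11 F

79.11 F


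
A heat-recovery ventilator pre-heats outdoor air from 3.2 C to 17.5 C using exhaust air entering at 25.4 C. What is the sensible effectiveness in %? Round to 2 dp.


eff = (17.5-3.2)/(25.4-3.2)*100 = 64.41 %

64.41 %


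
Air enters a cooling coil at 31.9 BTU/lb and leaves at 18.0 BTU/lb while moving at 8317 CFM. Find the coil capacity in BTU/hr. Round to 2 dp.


Q = 4.5 * 8317 * (31.9 - 18.0) = 520228.35 BTU/hr

520228.35 BTU/hr


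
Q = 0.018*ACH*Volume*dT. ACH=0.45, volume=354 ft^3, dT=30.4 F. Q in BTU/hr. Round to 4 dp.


Q = 0.018 * 0.45 * 354 * 30.4 = 87.1690 BTU/hr

87.1690 BTU/hr


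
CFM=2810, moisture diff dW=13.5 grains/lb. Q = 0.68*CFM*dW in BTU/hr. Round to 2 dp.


Q = 0.68 * 2810 * 13.5 = 25795.80 BTU/hr

25795.80 BTU/hr


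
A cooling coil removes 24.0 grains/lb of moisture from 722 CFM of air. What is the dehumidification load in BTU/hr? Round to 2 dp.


Q = 0.68 * 722 * 24.0 = 11783.04 BTU/hr

11783.04 BTU/hr


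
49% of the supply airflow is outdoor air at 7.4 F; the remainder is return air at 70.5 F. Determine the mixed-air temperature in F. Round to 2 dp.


T_mix = 0.49*7.4 + 0.51*70.5 = 39.58 F

39.58 F


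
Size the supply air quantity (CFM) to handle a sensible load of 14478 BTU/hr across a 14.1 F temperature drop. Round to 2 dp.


CFM = 14478 / (1.08 * 14.1) = 950.75

950.75 CFM


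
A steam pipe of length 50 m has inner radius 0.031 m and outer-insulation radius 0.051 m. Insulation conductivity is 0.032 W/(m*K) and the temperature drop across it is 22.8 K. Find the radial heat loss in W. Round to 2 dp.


Q = 2*pi*0.032*50*22.8/ln(0.051/0.031) = 460.41 W

460.41 W


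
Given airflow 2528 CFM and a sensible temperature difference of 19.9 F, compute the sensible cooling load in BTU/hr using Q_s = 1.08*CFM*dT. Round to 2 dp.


Q = 1.08 * 2528 * 19.9 = 54331.78 BTU/hr

54331.78 BTU/hr


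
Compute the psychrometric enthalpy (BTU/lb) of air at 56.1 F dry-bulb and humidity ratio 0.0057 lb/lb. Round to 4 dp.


h = 0.24*56.1 + 0.0057*(1061+0.444*56.1) = 19.6537 BTU/lb

19.6537 BTU/lb


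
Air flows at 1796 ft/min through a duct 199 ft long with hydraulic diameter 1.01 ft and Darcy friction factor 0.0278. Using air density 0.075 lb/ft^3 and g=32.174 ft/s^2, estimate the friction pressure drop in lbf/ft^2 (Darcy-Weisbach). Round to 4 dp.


v_fps = 1796/60 = 29.9333 ft/s
dp = 0.0278*(199/1.01)*0.075*29.9333^2/(2*32.174) = 5.7202 lbf/ft^2

5.7202 lbf/ft^2


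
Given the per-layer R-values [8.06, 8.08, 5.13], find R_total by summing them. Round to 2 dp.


R_total = 8.06 + 8.08 + 5.13 = 21.27

21.27


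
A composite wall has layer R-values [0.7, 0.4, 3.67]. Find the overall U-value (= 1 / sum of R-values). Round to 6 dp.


R_total = 0.7 + 0.4 + 3.67 = 4.77
U = 1/4.77 = 0.209644

0.209644


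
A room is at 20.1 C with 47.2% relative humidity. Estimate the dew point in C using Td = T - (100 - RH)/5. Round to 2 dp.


Td = 20.1 - (100-47.2)/5 = 9.54 C

9.54 C


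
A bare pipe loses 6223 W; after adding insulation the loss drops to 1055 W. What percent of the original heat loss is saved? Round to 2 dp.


Savings = ((6223-1055)/6223)*100 = 83.05 %

83.05 %


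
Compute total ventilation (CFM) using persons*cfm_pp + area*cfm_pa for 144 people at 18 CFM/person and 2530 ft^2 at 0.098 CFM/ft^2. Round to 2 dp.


Total = 144*18 + 2530*0.098 = 2839.94 CFM

2839.94 CFM


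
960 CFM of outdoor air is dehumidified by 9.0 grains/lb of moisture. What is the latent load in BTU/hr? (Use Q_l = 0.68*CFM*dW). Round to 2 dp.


Q = 0.68 * 960 * 9.0 = 5875.20 BTU/hr

5875.20 BTU/hr


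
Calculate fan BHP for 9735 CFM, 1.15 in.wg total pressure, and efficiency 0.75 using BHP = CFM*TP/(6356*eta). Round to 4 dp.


BHP = 9735 * 1.15 / (6356 * 0.75) = 2.3485 hp

2.3485 hp


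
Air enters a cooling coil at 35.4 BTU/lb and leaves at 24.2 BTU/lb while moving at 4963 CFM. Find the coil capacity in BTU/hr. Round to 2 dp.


Q = 4.5 * 4963 * (35.4 - 24.2) = 250135.20 BTU/hr

250135.20 BTU/hr


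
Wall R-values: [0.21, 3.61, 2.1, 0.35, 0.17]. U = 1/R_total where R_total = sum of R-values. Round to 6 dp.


R_total = 0.21 + 3.61 + 2.1 + 0.35 + 0.17 = 6.44
U = 1/6.44 = 0.155280

0.155280


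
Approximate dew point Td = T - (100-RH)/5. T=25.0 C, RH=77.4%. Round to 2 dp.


Td = 25.0 - (100-77.4)/5 = 20.48 C

20.48 C


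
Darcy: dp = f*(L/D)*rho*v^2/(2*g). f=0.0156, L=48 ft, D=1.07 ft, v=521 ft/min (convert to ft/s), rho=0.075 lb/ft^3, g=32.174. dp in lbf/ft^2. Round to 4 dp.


v_fps = 521/60 = 8.6833 ft/s
dp = 0.0156*(48/1.07)*0.075*8.6833^2/(2*32.174) = 0.0615 lbf/ft^2

0.0615 lbf/ft^2


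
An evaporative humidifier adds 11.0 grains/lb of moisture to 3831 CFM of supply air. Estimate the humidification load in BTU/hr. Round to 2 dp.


Q = 0.68 * 3831 * 11.0 = 28655.88 BTU/hr

28655.88 BTU/hr


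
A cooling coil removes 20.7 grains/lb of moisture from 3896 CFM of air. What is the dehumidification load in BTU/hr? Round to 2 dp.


Q = 0.68 * 3896 * 20.7 = 54840.10 BTU/hr

54840.10 BTU/hr


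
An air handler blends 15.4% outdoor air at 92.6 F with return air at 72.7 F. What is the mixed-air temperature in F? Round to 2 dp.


T_mix = 72.7 + (15.4/100)*(92.6-72.7) = 75.76 F

75.76 F


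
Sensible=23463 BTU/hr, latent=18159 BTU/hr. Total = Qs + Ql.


Qt = 23463 + 18159 = 41622 BTU/hr

41622 BTU/hr


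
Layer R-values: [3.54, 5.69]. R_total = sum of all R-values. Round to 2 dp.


R_total = 3.54 + 5.69 = 9.23

9.23


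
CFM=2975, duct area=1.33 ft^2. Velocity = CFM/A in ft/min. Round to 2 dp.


V = 2975 / 1.33 = 2236.84 ft/min

2236.84 ft/min


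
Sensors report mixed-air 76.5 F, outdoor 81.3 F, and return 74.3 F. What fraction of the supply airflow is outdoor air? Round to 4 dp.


frac = (76.5 - 74.3) / (81.3 - 74.3) = 0.3143

0.3143


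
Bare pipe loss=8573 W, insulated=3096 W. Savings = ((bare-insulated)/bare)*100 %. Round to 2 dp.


Savings = ((8573-3096)/8573)*100 = 63.89 %

63.89 %


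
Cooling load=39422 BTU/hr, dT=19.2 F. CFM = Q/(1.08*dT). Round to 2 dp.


CFM = 39422 / (1.08 * 19.2) = 1901.14

1901.14 CFM


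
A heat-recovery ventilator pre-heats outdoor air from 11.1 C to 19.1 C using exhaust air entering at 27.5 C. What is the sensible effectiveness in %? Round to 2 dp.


eff = (19.1-11.1)/(27.5-11.1)*100 = 48.78 %

48.78 %


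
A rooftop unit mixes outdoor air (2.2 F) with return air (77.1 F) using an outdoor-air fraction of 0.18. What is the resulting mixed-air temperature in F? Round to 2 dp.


T_mix = 0.18*2.2 + 0.82*77.1 = 63.62 F

63.62 F


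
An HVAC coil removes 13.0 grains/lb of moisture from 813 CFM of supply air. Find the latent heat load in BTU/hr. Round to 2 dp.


Q = 0.68 * 813 * 13.0 = 7186.92 BTU/hr

7186.92 BTU/hr


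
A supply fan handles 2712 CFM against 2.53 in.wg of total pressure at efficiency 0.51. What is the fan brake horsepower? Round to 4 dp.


BHP = 2712 * 2.53 / (6356 * 0.51) = 2.1167 hp

2.1167 hp


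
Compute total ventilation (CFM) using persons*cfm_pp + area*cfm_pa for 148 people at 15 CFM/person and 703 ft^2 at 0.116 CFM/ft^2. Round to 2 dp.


Total = 148*15 + 703*0.116 = 2301.55 CFM

2301.55 CFM


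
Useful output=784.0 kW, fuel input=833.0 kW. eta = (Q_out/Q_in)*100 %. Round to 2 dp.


eta = (784.0/833.0)*100 = 94.12 %

94.12 %


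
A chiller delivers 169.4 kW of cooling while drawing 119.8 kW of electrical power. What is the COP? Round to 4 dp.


COP = 169.4 / 119.8 = 1.4140

1.4140


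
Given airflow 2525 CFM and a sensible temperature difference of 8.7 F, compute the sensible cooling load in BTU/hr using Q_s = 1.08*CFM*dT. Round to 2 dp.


Q = 1.08 * 2525 * 8.7 = 23724.90 BTU/hr

23724.90 BTU/hr


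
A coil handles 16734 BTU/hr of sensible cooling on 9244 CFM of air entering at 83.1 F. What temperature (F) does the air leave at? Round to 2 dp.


dT = 16734/(1.08*9244) = 1.6762
T_leave = 83.1 - 1.6762 = 81.42 F

81.42 F


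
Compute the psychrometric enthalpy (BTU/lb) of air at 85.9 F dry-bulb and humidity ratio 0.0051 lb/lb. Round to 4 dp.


h = 0.24*85.9 + 0.0051*(1061+0.444*85.9) = 26.2216 BTU/lb

26.2216 BTU/lb


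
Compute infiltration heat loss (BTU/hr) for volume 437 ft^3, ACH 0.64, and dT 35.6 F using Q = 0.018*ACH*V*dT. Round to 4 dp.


Q = 0.018 * 0.64 * 437 * 35.6 = 179.2189 BTU/hr

179.2189 BTU/hr


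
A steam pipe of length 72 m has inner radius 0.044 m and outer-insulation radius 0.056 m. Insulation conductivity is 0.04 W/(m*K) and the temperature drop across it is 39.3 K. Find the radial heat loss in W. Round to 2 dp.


Q = 2*pi*0.04*72*39.3/ln(0.056/0.044) = 2948.87 W

2948.87 W


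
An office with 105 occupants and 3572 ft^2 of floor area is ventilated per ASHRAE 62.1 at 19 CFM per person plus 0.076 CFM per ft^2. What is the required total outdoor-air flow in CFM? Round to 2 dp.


Total = 105*19 + 3572*0.076 = 2266.47 CFM

2266.47 CFM


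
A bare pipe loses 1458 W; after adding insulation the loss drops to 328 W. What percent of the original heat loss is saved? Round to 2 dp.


Savings = ((1458-328)/1458)*100 = 77.50 %

77.50 %


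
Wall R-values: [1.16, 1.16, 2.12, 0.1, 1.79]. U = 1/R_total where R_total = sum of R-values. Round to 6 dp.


R_total = 1.16 + 1.16 + 2.12 + 0.1 + 1.79 = 6.33
U = 1/6.33 = 0.157978

0.157978


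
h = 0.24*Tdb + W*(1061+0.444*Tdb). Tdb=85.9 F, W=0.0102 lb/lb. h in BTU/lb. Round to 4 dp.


h = 0.24*85.9 + 0.0102*(1061+0.444*85.9) = 31.8272 BTU/lb

31.8272 BTU/lb


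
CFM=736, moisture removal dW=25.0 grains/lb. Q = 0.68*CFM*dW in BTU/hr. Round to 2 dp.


Q = 0.68 * 736 * 25.0 = 12512.00 BTU/hr

12512.00 BTU/hr


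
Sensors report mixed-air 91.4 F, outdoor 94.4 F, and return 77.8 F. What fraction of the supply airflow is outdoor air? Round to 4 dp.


frac = (91.4 - 77.8) / (94.4 - 77.8) = 0.8193

0.8193


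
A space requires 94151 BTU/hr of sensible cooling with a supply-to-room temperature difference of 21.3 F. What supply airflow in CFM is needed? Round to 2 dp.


CFM = 94151 / (1.08 * 21.3) = 4092.81

4092.81 CFM


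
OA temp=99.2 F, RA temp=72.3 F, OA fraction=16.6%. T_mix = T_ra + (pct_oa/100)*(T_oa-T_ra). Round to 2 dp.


T_mix = 72.3 + (16.6/100)*(99.2-72.3) = 76.77 F

76.77 F


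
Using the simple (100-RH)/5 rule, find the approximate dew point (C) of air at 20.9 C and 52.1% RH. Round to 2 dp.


Td = 20.9 - (100-52.1)/5 = 11.32 C

11.32 C


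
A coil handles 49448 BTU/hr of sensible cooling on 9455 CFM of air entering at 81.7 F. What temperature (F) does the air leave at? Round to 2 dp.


dT = 49448/(1.08*9455) = 4.8424
T_leave = 81.7 - 4.8424 = 76.86 F

76.86 F


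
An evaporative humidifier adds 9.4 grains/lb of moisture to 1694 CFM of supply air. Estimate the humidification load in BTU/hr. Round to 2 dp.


Q = 0.68 * 1694 * 9.4 = 10828.05 BTU/hr

10828.05 BTU/hr


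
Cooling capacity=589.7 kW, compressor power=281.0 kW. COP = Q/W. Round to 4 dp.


COP = 589.7 / 281.0 = 2.0986

2.0986


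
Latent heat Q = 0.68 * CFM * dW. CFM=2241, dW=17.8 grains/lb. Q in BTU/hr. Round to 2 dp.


Q = 0.68 * 2241 * 17.8 = 27125.06 BTU/hr

27125.06 BTU/hr


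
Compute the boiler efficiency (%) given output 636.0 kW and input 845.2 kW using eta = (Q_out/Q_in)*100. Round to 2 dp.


eta = (636.0/845.2)*100 = 75.25 %

75.25 %


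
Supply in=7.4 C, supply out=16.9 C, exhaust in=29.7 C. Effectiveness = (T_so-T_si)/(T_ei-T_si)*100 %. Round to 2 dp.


eff = (16.9-7.4)/(29.7-7.4)*100 = 42.60 %

42.60 %


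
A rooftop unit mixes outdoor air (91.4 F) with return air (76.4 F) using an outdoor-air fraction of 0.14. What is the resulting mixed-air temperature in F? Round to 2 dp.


T_mix = 0.14*91.4 + 0.86*76.4 = 78.50 F

78.50 F


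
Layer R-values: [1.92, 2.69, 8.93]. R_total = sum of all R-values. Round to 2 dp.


R_total = 1.92 + 2.69 + 8.93 = 13.54

13.54


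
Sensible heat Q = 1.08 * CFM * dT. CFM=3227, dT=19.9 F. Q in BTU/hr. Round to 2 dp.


Q = 1.08 * 3227 * 19.9 = 69354.68 BTU/hr

69354.68 BTU/hr


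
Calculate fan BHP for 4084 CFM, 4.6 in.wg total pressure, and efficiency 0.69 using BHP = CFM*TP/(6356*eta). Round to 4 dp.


BHP = 4084 * 4.6 / (6356 * 0.69) = 4.2836 hp

4.2836 hp


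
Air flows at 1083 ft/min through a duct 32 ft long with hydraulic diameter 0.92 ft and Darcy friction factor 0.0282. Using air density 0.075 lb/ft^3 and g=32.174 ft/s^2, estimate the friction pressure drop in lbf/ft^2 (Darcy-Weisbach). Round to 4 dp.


v_fps = 1083/60 = 18.05 ft/s
dp = 0.0282*(32/0.92)*0.075*18.05^2/(2*32.174) = 0.3725 lbf/ft^2

0.3725 lbf/ft^2


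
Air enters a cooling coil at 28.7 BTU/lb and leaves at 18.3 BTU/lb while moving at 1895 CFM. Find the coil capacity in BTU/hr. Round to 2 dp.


Q = 4.5 * 1895 * (28.7 - 18.3) = 88686.00 BTU/hr

88686.00 BTU/hr


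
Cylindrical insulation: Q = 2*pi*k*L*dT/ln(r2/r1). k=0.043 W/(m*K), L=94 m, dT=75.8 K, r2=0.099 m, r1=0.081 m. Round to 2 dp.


Q = 2*pi*0.043*94*75.8/ln(0.099/0.081) = 9593.15 W

9593.15 W


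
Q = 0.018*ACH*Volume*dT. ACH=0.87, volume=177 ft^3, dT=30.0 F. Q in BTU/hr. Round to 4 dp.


Q = 0.018 * 0.87 * 177 * 30.0 = 83.1546 BTU/hr

83.1546 BTU/hr


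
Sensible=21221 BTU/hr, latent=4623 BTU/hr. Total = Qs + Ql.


Qt = 21221 + 4623 = 25844 BTU/hr

25844 BTU/hr


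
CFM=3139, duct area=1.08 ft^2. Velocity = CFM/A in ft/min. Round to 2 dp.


V = 3139 / 1.08 = 2906.48 ft/min

2906.48 ft/min


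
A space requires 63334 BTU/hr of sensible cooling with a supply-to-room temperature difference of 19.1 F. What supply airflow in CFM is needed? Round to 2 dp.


CFM = 63334 / (1.08 * 19.1) = 3070.29

3070.29 CFM


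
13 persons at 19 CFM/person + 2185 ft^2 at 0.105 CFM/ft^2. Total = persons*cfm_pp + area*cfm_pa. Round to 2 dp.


Total = 13*19 + 2185*0.105 = 476.43 CFM

476.43 CFM


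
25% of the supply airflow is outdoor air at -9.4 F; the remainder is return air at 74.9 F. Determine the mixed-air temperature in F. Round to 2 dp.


T_mix = 0.25*(-9.4) + 0.75*74.9 = 53.83 F

53.83 F


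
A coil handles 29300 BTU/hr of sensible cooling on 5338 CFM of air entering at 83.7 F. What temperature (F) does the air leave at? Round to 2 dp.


dT = 29300/(1.08*5338) = 5.0824
T_leave = 83.7 - 5.0824 = 78.62 F

78.62 F


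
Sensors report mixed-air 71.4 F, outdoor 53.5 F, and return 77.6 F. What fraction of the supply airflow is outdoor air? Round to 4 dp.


frac = (71.4 - 77.6) / (53.5 - 77.6) = 0.2573

0.2573


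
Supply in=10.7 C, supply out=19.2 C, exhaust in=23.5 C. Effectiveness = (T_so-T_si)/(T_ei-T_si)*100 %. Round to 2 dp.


eff = (19.2-10.7)/(23.5-10.7)*100 = 66.41 %

66.41 %


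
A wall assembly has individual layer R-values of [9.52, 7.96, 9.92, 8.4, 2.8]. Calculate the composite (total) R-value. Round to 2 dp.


R_total = 9.52 + 7.96 + 9.92 + 8.4 + 2.8 = 38.60

38.60


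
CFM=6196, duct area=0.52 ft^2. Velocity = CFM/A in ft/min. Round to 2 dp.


V = 6196 / 0.52 = 11915.38 ft/min

11915.38 ft/min


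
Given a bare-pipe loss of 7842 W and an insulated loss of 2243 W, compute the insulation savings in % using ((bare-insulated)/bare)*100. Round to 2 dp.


Savings = ((7842-2243)/7842)*100 = 71.40 %

71.40 %


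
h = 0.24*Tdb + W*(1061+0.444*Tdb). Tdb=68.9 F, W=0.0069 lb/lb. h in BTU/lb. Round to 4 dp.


h = 0.24*68.9 + 0.0069*(1061+0.444*68.9) = 24.0680 BTU/lb

24.0680 BTU/lb


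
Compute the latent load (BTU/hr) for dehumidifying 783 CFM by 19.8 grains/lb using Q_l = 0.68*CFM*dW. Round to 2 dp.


Q = 0.68 * 783 * 19.8 = 10542.31 BTU/hr

10542.31 BTU/hr


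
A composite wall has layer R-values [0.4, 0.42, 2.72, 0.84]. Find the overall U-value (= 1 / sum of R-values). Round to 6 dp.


R_total = 0.4 + 0.42 + 2.72 + 0.84 = 4.38
U = 1/4.38 = 0.228311

0.228311


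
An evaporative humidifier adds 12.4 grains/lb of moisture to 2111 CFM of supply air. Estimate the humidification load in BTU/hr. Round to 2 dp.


Q = 0.68 * 2111 * 12.4 = 17799.95 BTU/hr

17799.95 BTU/hr


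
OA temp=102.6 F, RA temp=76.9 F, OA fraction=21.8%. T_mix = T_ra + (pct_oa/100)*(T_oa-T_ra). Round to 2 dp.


T_mix = 76.9 + (21.8/100)*(102.6-76.9) = 82.50 F

82.50 F


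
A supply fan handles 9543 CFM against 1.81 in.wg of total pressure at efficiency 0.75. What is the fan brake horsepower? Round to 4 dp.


BHP = 9543 * 1.81 / (6356 * 0.75) = 3.6234 hp

3.6234 hp


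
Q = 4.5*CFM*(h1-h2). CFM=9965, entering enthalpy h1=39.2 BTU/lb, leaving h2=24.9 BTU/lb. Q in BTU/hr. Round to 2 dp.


Q = 4.5 * 9965 * (39.2 - 24.9) = 641247.75 BTU/hr

641247.75 BTU/hr


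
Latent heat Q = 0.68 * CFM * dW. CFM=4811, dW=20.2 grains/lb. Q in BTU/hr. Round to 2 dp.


Q = 0.68 * 4811 * 20.2 = 66083.90 BTU/hr

66083.90 BTU/hr


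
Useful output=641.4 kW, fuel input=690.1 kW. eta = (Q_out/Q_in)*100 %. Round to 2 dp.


eta = (641.4/690.1)*100 = 92.94 %

92.94 %


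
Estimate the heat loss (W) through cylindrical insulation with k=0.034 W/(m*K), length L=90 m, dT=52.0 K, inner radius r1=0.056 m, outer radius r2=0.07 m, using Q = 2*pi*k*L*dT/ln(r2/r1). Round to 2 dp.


Q = 2*pi*0.034*90*52.0/ln(0.07/0.056) = 4480.44 W

4480.44 W


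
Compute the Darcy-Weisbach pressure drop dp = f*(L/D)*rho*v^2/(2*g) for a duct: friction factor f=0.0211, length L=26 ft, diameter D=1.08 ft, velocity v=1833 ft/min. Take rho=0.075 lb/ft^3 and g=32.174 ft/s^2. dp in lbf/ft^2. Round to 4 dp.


v_fps = 1833/60 = 30.55 ft/s
dp = 0.0211*(26/1.08)*0.075*30.55^2/(2*32.174) = 0.5526 lbf/ft^2

0.5526 lbf/ft^2


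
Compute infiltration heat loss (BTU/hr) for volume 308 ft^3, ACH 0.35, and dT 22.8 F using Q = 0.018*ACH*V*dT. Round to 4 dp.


Q = 0.018 * 0.35 * 308 * 22.8 = 44.2411 BTU/hr

44.2411 BTU/hr


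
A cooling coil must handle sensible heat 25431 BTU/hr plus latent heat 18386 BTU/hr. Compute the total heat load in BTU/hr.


Qt = 25431 + 18386 = 43817 BTU/hr

43817 BTU/hr


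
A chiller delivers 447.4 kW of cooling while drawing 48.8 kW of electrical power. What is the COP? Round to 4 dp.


COP = 447.4 / 48.8 = 9.1680

9.1680


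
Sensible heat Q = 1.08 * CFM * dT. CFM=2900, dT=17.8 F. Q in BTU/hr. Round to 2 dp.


Q = 1.08 * 2900 * 17.8 = 55749.60 BTU/hr

55749.60 BTU/hr


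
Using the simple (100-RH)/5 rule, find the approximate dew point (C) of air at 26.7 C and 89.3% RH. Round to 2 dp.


Td = 26.7 - (100-89.3)/5 = 24.56 C

24.56 C


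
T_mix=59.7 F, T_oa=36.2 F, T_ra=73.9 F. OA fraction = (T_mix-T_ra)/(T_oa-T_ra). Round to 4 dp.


frac = (59.7 - 73.9) / (36.2 - 73.9) = 0.3767

0.3767


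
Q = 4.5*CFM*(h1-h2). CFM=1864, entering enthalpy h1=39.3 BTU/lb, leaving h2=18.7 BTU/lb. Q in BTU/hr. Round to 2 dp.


Q = 4.5 * 1864 * (39.3 - 18.7) = 172792.80 BTU/hr

172792.80 BTU/hr


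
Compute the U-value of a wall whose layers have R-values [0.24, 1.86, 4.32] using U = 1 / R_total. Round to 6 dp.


R_total = 0.24 + 1.86 + 4.32 = 6.42
U = 1/6.42 = 0.155763

0.155763


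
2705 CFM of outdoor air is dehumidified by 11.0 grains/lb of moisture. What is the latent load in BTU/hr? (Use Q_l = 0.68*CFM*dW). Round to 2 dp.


Q = 0.68 * 2705 * 11.0 = 20233.40 BTU/hr

20233.40 BTU/hr


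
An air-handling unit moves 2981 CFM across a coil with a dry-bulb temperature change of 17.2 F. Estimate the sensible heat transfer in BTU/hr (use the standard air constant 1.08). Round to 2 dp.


Q = 1.08 * 2981 * 17.2 = 55375.06 BTU/hr

55375.06 BTU/hr


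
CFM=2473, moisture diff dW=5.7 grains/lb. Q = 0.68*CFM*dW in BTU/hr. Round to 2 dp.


Q = 0.68 * 2473 * 5.7 = 9585.35 BTU/hr

9585.35 BTU/hr


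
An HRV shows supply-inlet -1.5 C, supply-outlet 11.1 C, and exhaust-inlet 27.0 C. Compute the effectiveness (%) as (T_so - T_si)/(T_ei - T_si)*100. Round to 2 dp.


eff = (11.1-(-1.5))/(27.0-(-1.5))*100 = 44.21 %

44.21 %


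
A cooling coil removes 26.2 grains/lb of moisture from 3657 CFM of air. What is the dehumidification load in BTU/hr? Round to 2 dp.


Q = 0.68 * 3657 * 26.2 = 65153.11 BTU/hr

65153.11 BTU/hr


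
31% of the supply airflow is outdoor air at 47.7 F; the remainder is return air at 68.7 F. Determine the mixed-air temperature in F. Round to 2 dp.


T_mix = 0.31*47.7 + 0.69*68.7 = 62.19 F

62.19 F


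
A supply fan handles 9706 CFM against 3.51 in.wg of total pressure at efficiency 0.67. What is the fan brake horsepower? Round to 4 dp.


BHP = 9706 * 3.51 / (6356 * 0.67) = 8.0000 hp

8.0000 hp


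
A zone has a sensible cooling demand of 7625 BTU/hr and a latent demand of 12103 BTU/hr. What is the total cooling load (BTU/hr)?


Qt = 7625 + 12103 = 19728 BTU/hr

19728 BTU/hr


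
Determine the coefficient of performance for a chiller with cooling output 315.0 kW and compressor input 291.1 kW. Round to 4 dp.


COP = 315.0 / 291.1 = 1.0821

1.0821


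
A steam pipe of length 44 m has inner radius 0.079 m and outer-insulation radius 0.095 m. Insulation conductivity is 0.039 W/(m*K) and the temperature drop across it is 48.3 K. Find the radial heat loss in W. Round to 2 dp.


Q = 2*pi*0.039*44*48.3/ln(0.095/0.079) = 2823.68 W

2823.68 W


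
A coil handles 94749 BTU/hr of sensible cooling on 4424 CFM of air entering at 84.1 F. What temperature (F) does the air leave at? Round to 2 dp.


dT = 94749/(1.08*4424) = 19.8306
T_leave = 84.1 - 19.8306 = 64.27 F

64.27 F


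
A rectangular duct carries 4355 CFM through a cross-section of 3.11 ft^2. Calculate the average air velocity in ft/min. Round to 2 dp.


V = 4355 / 3.11 = 1400.32 ft/min

1400.32 ft/min


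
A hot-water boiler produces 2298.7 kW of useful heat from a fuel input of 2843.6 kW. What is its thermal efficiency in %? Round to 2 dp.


eta = (2298.7/2843.6)*100 = 80.84 %

80.84 %


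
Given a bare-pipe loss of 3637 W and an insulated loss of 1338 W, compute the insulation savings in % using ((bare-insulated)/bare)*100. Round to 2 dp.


Savings = ((3637-1338)/3637)*100 = 63.21 %

63.21 %


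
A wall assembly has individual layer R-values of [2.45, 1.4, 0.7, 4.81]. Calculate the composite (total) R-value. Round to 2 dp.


R_total = 2.45 + 1.4 + 0.7 + 4.81 = 9.36

9.36


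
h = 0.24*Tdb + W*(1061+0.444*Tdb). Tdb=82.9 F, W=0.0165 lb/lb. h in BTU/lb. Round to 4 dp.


h = 0.24*82.9 + 0.0165*(1061+0.444*82.9) = 38.0098 BTU/lb

38.0098 BTU/lb


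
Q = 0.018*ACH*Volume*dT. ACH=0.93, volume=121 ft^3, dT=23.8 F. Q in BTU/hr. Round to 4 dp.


Q = 0.018 * 0.93 * 121 * 23.8 = 48.2079 BTU/hr

48.2079 BTU/hr


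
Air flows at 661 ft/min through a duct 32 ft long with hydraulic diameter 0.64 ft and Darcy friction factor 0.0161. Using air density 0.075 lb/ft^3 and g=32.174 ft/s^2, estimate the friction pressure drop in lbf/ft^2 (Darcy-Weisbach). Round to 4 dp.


v_fps = 661/60 = 11.0167 ft/s
dp = 0.0161*(32/0.64)*0.075*11.0167^2/(2*32.174) = 0.1139 lbf/ft^2

0.1139 lbf/ft^2


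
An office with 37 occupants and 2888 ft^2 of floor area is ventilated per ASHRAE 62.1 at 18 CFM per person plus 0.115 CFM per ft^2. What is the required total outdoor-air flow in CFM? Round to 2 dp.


Total = 37*18 + 2888*0.115 = 998.12 CFM

998.12 CFM


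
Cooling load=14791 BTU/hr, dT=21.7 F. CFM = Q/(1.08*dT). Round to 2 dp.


CFM = 14791 / (1.08 * 21.7) = 631.12

631.12 CFM


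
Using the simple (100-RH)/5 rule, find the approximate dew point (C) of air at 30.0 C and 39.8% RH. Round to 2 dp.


Td = 30.0 - (100-39.8)/5 = 17.96 C

17.96 C


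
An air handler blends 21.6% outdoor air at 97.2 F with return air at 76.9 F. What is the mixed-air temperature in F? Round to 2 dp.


T_mix = 76.9 + (21.6/100)*(97.2-76.9) = 81.28 F

81.28 F


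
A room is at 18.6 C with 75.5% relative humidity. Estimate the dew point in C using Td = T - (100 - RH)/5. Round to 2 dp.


Td = 18.6 - (100-75.5)/5 = 13.70 C

13.70 C


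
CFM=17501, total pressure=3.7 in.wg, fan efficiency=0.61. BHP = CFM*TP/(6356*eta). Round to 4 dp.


BHP = 17501 * 3.7 / (6356 * 0.61) = 16.7013 hp

16.7013 hp


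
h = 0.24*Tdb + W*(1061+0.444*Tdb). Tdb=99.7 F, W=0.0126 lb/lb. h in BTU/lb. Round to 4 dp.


h = 0.24*99.7 + 0.0126*(1061+0.444*99.7) = 37.8544 BTU/lb

37.8544 BTU/lb


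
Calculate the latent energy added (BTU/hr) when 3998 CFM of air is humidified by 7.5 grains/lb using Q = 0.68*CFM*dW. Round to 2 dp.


Q = 0.68 * 3998 * 7.5 = 20389.80 BTU/hr

20389.80 BTU/hr


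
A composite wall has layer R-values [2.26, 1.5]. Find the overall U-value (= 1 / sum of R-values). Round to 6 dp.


R_total = 2.26 + 1.5 = 3.76
U = 1/3.76 = 0.265957

0.265957


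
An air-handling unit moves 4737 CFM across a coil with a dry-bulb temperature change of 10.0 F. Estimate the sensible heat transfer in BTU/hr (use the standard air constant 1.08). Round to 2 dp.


Q = 1.08 * 4737 * 10.0 = 51159.60 BTU/hr

51159.60 BTU/hr


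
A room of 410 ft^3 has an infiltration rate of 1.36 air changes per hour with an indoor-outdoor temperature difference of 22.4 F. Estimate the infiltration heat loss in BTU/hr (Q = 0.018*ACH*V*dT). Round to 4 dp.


Q = 0.018 * 1.36 * 410 * 22.4 = 224.8243 BTU/hr

224.8243 BTU/hr


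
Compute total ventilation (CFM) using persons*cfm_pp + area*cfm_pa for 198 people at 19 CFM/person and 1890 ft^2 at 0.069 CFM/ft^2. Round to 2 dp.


Total = 198*19 + 1890*0.069 = 3892.41 CFM

3892.41 CFM


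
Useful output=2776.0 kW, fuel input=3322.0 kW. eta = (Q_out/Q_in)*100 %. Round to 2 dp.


eta = (2776.0/3322.0)*100 = 83.56 %

83.56 %


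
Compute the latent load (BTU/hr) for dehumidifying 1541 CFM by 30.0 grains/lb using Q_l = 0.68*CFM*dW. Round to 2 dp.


Q = 0.68 * 1541 * 30.0 = 31436.40 BTU/hr

31436.40 BTU/hr


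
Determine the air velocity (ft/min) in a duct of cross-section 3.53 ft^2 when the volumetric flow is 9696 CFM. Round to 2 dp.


V = 9696 / 3.53 = 2746.74 ft/min

2746.74 ft/min


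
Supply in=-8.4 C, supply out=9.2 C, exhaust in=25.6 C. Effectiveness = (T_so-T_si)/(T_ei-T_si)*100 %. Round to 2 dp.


eff = (9.2-(-8.4))/(25.6-(-8.4))*100 = 51.76 %

51.76 %


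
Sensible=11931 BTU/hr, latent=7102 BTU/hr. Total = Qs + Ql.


Qt = 11931 + 7102 = 19033 BTU/hr

19033 BTU/hr


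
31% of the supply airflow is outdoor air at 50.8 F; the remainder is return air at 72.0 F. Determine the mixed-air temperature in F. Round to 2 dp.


T_mix = 0.31*50.8 + 0.69*72.0 = 65.43 F

65.43 F


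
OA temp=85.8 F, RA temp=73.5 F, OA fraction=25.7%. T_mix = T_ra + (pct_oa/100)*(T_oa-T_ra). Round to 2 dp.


T_mix = 73.5 + (25.7/100)*(85.8-73.5) = 76.66 F

76.66 F


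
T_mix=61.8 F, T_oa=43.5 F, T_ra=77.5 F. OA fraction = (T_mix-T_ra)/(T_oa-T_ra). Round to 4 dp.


frac = (61.8 - 77.5) / (43.5 - 77.5) = 0.4618

0.4618


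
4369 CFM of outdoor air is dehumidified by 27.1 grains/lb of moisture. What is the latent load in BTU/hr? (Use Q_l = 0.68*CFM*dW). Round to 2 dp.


Q = 0.68 * 4369 * 27.1 = 80511.93 BTU/hr

80511.93 BTU/hr


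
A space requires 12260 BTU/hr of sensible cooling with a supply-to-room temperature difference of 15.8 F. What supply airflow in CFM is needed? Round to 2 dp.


CFM = 12260 / (1.08 * 15.8) = 718.47

718.47 CFM


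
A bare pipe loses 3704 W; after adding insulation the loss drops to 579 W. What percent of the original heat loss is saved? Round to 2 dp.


Savings = ((3704-579)/3704)*100 = 84.37 %

84.37 %


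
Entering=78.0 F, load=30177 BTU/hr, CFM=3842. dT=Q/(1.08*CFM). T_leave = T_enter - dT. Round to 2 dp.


dT = 30177/(1.08*3842) = 7.2727
T_leave = 78.0 - 7.2727 = 70.73 F

70.73 F


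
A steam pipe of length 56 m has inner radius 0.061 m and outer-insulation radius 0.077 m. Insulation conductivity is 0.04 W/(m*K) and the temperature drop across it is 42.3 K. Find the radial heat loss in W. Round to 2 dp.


Q = 2*pi*0.04*56*42.3/ln(0.077/0.061) = 2555.88 W

2555.88 W


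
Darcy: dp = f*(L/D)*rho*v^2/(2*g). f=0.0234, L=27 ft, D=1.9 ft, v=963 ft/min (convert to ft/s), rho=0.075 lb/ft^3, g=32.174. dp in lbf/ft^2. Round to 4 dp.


v_fps = 963/60 = 16.05 ft/s
dp = 0.0234*(27/1.9)*0.075*16.05^2/(2*32.174) = 0.0998 lbf/ft^2

0.0998 lbf/ft^2


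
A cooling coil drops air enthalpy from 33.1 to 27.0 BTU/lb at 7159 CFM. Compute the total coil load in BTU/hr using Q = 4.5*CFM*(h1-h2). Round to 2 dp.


Q = 4.5 * 7159 * (33.1 - 27.0) = 196514.55 BTU/hr

196514.55 BTU/hr


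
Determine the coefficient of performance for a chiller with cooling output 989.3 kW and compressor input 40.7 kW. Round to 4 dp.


COP = 989.3 / 40.7 = 24.3071

24.3071


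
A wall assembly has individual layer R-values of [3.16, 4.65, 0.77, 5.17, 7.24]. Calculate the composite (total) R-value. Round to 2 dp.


R_total = 3.16 + 4.65 + 0.77 + 5.17 + 7.24 = 20.99

20.99


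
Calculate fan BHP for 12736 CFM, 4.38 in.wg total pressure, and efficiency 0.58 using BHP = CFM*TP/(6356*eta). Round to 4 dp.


BHP = 12736 * 4.38 / (6356 * 0.58) = 15.1320 hp

15.1320 hp


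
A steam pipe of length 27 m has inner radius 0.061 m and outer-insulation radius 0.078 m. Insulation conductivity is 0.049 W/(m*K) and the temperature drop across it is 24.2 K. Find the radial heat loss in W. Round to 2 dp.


Q = 2*pi*0.049*27*24.2/ln(0.078/0.061) = 818.30 W

818.30 W


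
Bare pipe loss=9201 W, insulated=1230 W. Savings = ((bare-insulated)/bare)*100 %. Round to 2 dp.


Savings = ((9201-1230)/9201)*100 = 86.63 %

86.63 %


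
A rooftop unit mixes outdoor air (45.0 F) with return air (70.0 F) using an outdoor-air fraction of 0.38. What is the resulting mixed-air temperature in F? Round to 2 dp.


T_mix = 0.38*45.0 + 0.62*70.0 = 60.50 F

60.50 F


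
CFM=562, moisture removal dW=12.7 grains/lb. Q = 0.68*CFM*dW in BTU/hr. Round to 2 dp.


Q = 0.68 * 562 * 12.7 = 4853.43 BTU/hr

4853.43 BTU/hr


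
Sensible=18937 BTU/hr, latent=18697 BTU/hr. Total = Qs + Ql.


Qt = 18937 + 18697 = 37634 BTU/hr

37634 BTU/hr


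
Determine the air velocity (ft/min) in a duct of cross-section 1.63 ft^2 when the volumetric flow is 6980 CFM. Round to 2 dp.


V = 6980 / 1.63 = 4282.21 ft/min

4282.21 ft/min


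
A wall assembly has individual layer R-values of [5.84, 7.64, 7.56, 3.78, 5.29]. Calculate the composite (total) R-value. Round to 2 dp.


R_total = 5.84 + 7.64 + 7.56 + 3.78 + 5.29 = 30.11

30.11


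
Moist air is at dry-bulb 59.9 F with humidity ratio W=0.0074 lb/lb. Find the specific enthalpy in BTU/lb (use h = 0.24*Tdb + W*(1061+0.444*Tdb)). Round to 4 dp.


h = 0.24*59.9 + 0.0074*(1061+0.444*59.9) = 22.4242 BTU/lb

22.4242 BTU/lb


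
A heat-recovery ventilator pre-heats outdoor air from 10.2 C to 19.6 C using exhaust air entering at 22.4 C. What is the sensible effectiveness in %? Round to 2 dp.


eff = (19.6-10.2)/(22.4-10.2)*100 = 77.05 %

77.05 %


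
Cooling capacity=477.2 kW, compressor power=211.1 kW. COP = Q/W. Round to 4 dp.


COP = 477.2 / 211.1 = 2.2605

2.2605


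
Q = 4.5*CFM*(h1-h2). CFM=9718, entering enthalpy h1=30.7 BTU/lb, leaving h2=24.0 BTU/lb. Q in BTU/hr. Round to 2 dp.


Q = 4.5 * 9718 * (30.7 - 24.0) = 292997.70 BTU/hr

292997.70 BTU/hr


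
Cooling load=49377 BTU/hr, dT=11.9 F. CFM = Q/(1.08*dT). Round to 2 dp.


CFM = 49377 / (1.08 * 11.9) = 3841.97

3841.97 CFM


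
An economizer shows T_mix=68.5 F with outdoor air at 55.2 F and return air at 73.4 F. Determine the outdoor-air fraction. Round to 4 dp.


frac = (68.5 - 73.4) / (55.2 - 73.4) = 0.2692

0.2692


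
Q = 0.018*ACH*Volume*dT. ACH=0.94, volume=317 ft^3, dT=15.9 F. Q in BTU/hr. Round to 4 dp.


Q = 0.018 * 0.94 * 317 * 15.9 = 85.2819 BTU/hr

85.2819 BTU/hr


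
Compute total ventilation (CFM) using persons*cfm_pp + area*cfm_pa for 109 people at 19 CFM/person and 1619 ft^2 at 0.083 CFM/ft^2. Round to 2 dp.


Total = 109*19 + 1619*0.083 = 2205.38 CFM

2205.38 CFM


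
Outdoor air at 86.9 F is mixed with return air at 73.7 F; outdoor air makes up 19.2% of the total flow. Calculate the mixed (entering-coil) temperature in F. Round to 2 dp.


T_mix = 73.7 + (19.2/100)*(86.9-73.7) = 76.23 F

76.23 F


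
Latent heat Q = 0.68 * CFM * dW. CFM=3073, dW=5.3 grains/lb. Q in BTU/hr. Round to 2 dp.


Q = 0.68 * 3073 * 5.3 = 11075.09 BTU/hr

11075.09 BTU/hr


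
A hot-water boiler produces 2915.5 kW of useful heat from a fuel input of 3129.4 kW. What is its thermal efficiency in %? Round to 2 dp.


eta = (2915.5/3129.4)*100 = 93.16 %

93.16 %


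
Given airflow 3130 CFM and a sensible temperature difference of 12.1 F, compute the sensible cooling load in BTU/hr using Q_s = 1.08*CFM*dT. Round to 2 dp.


Q = 1.08 * 3130 * 12.1 = 40902.84 BTU/hr

40902.84 BTU/hr


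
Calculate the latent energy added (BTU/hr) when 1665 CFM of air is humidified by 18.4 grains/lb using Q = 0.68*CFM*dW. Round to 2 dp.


Q = 0.68 * 1665 * 18.4 = 20832.48 BTU/hr

20832.48 BTU/hr


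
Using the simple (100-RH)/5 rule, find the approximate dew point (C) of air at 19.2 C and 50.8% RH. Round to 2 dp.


Td = 19.2 - (100-50.8)/5 = 9.36 C

9.36 C


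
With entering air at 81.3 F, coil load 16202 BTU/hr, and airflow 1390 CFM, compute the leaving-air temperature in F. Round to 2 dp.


dT = 16202/(1.08*1390) = 10.7927
T_leave = 81.3 - 10.7927 = 70.51 F

70.51 F


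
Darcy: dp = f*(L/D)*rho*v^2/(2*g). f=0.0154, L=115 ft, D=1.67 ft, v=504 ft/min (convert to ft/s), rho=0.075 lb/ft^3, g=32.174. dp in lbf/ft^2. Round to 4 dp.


v_fps = 504/60 = 8.4 ft/s
dp = 0.0154*(115/1.67)*0.075*8.4^2/(2*32.174) = 0.0872 lbf/ft^2

0.0872 lbf/ft^2


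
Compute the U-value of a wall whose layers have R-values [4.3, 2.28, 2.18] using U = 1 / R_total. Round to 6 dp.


R_total = 4.3 + 2.28 + 2.18 = 8.76
U = 1/8.76 = 0.114155

0.114155


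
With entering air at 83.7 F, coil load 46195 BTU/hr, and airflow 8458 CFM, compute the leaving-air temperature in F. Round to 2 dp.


dT = 46195/(1.08*8458) = 5.0571
T_leave = 83.7 - 5.0571 = 78.64 F

78.64 F


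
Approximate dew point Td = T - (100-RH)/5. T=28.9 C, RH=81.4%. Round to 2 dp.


Td = 28.9 - (100-81.4)/5 = 25.18 C

25.18 C


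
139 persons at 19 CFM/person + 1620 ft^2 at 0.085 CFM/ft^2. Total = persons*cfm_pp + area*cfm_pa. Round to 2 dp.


Total = 139*19 + 1620*0.085 = 2778.70 CFM

2778.70 CFM


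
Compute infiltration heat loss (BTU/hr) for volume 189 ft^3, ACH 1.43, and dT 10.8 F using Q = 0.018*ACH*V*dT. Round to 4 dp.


Q = 0.018 * 1.43 * 189 * 10.8 = 52.5405 BTU/hr

52.5405 BTU/hr


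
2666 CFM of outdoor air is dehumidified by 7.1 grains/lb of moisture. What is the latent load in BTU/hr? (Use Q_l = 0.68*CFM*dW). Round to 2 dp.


Q = 0.68 * 2666 * 7.1 = 12871.45 BTU/hr

12871.45 BTU/hr


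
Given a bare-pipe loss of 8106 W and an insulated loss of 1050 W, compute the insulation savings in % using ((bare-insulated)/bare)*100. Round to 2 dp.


Savings = ((8106-1050)/8106)*100 = 87.05 %

87.05 %


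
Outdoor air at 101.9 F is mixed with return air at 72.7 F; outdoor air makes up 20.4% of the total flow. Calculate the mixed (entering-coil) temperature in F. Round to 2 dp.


T_mix = 72.7 + (20.4/100)*(101.9-72.7) = 78.66 F

78.66 F


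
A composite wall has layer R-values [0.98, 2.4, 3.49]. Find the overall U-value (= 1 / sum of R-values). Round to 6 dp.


R_total = 0.98 + 2.4 + 3.49 = 6.87
U = 1/6.87 = 0.145560

0.145560


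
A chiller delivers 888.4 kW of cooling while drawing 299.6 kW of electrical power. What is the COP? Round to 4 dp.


COP = 888.4 / 299.6 = 2.9653

2.9653


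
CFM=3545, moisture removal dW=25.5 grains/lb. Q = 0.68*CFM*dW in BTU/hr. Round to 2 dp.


Q = 0.68 * 3545 * 25.5 = 61470.30 BTU/hr

61470.30 BTU/hr


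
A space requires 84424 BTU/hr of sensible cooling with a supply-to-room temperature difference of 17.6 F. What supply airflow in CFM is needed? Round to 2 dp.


CFM = 84424 / (1.08 * 17.6) = 4441.50

4441.50 CFM


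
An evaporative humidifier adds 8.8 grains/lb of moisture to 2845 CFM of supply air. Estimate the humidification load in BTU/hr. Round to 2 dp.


Q = 0.68 * 2845 * 8.8 = 17024.48 BTU/hr

17024.48 BTU/hr


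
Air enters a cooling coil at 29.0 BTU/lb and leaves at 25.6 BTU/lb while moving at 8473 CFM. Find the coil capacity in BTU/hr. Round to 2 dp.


Q = 4.5 * 8473 * (29.0 - 25.6) = 129636.90 BTU/hr

129636.90 BTU/hr


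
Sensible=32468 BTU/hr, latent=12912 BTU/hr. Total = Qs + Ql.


Qt = 32468 + 12912 = 45380 BTU/hr

45380 BTU/hr


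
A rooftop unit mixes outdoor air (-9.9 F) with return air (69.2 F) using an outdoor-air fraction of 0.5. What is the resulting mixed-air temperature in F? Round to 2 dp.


T_mix = 0.5*(-9.9) + 0.5*69.2 = 29.65 F

29.65 F


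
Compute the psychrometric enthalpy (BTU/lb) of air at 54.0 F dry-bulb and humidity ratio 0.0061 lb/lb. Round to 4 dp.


h = 0.24*54.0 + 0.0061*(1061+0.444*54.0) = 19.5784 BTU/lb

19.5784 BTU/lb


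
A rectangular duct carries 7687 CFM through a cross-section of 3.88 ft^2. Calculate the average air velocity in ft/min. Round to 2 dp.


V = 7687 / 3.88 = 1981.19 ft/min

1981.19 ft/min
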